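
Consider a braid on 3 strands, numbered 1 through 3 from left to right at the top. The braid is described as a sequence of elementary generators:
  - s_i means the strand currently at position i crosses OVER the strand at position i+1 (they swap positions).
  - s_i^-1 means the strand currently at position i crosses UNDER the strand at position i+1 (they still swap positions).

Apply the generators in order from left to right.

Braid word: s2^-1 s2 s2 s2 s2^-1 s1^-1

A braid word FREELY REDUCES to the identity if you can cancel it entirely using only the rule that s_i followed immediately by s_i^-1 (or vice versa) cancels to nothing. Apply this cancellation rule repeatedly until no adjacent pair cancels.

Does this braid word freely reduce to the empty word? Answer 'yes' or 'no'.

Answer: no

Derivation:
Gen 1 (s2^-1): push. Stack: [s2^-1]
Gen 2 (s2): cancels prior s2^-1. Stack: []
Gen 3 (s2): push. Stack: [s2]
Gen 4 (s2): push. Stack: [s2 s2]
Gen 5 (s2^-1): cancels prior s2. Stack: [s2]
Gen 6 (s1^-1): push. Stack: [s2 s1^-1]
Reduced word: s2 s1^-1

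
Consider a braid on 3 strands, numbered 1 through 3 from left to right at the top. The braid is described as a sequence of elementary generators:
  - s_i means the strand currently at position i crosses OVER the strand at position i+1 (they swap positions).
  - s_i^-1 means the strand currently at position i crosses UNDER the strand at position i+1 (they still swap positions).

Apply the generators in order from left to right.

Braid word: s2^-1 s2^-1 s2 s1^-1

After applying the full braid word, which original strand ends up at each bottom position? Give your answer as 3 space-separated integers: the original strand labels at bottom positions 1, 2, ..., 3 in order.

Gen 1 (s2^-1): strand 2 crosses under strand 3. Perm now: [1 3 2]
Gen 2 (s2^-1): strand 3 crosses under strand 2. Perm now: [1 2 3]
Gen 3 (s2): strand 2 crosses over strand 3. Perm now: [1 3 2]
Gen 4 (s1^-1): strand 1 crosses under strand 3. Perm now: [3 1 2]

Answer: 3 1 2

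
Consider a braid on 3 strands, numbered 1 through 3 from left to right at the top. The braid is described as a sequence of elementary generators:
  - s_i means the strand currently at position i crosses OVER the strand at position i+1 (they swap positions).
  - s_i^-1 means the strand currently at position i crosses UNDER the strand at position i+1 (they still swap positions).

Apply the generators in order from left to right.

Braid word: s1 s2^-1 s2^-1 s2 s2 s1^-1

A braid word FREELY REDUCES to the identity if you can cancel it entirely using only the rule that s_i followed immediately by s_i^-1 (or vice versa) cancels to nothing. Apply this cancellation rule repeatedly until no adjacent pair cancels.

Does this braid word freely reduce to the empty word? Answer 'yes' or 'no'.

Answer: yes

Derivation:
Gen 1 (s1): push. Stack: [s1]
Gen 2 (s2^-1): push. Stack: [s1 s2^-1]
Gen 3 (s2^-1): push. Stack: [s1 s2^-1 s2^-1]
Gen 4 (s2): cancels prior s2^-1. Stack: [s1 s2^-1]
Gen 5 (s2): cancels prior s2^-1. Stack: [s1]
Gen 6 (s1^-1): cancels prior s1. Stack: []
Reduced word: (empty)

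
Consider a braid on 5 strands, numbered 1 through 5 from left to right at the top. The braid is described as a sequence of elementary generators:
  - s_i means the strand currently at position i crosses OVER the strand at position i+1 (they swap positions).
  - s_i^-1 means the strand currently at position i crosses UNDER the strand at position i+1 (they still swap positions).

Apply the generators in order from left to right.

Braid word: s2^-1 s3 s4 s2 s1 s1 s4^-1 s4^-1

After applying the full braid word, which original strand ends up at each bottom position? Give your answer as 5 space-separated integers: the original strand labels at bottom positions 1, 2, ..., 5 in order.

Gen 1 (s2^-1): strand 2 crosses under strand 3. Perm now: [1 3 2 4 5]
Gen 2 (s3): strand 2 crosses over strand 4. Perm now: [1 3 4 2 5]
Gen 3 (s4): strand 2 crosses over strand 5. Perm now: [1 3 4 5 2]
Gen 4 (s2): strand 3 crosses over strand 4. Perm now: [1 4 3 5 2]
Gen 5 (s1): strand 1 crosses over strand 4. Perm now: [4 1 3 5 2]
Gen 6 (s1): strand 4 crosses over strand 1. Perm now: [1 4 3 5 2]
Gen 7 (s4^-1): strand 5 crosses under strand 2. Perm now: [1 4 3 2 5]
Gen 8 (s4^-1): strand 2 crosses under strand 5. Perm now: [1 4 3 5 2]

Answer: 1 4 3 5 2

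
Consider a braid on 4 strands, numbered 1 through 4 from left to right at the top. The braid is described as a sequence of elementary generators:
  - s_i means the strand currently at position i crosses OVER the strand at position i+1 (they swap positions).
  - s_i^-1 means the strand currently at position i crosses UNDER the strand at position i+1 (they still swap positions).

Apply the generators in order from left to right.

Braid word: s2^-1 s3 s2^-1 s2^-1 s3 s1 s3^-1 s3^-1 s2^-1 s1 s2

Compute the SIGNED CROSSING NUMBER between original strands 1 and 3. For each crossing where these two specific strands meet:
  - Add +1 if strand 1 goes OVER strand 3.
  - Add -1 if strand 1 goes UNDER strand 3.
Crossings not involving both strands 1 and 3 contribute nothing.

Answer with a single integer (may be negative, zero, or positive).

Answer: 0

Derivation:
Gen 1: crossing 2x3. Both 1&3? no. Sum: 0
Gen 2: crossing 2x4. Both 1&3? no. Sum: 0
Gen 3: crossing 3x4. Both 1&3? no. Sum: 0
Gen 4: crossing 4x3. Both 1&3? no. Sum: 0
Gen 5: crossing 4x2. Both 1&3? no. Sum: 0
Gen 6: 1 over 3. Both 1&3? yes. Contrib: +1. Sum: 1
Gen 7: crossing 2x4. Both 1&3? no. Sum: 1
Gen 8: crossing 4x2. Both 1&3? no. Sum: 1
Gen 9: crossing 1x2. Both 1&3? no. Sum: 1
Gen 10: crossing 3x2. Both 1&3? no. Sum: 1
Gen 11: 3 over 1. Both 1&3? yes. Contrib: -1. Sum: 0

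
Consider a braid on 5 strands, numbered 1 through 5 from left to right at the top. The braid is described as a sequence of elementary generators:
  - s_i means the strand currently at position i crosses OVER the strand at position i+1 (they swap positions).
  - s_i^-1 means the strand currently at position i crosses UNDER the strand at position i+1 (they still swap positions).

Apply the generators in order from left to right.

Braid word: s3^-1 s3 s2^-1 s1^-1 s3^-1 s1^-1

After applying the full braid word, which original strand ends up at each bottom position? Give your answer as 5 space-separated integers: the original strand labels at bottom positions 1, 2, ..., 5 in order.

Gen 1 (s3^-1): strand 3 crosses under strand 4. Perm now: [1 2 4 3 5]
Gen 2 (s3): strand 4 crosses over strand 3. Perm now: [1 2 3 4 5]
Gen 3 (s2^-1): strand 2 crosses under strand 3. Perm now: [1 3 2 4 5]
Gen 4 (s1^-1): strand 1 crosses under strand 3. Perm now: [3 1 2 4 5]
Gen 5 (s3^-1): strand 2 crosses under strand 4. Perm now: [3 1 4 2 5]
Gen 6 (s1^-1): strand 3 crosses under strand 1. Perm now: [1 3 4 2 5]

Answer: 1 3 4 2 5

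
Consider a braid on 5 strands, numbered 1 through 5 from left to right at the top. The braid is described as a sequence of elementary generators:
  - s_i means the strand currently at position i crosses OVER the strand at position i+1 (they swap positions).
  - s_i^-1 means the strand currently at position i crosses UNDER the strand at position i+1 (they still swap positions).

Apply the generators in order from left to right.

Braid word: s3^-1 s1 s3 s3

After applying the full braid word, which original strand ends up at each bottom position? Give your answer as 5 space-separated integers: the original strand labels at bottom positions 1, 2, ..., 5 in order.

Answer: 2 1 4 3 5

Derivation:
Gen 1 (s3^-1): strand 3 crosses under strand 4. Perm now: [1 2 4 3 5]
Gen 2 (s1): strand 1 crosses over strand 2. Perm now: [2 1 4 3 5]
Gen 3 (s3): strand 4 crosses over strand 3. Perm now: [2 1 3 4 5]
Gen 4 (s3): strand 3 crosses over strand 4. Perm now: [2 1 4 3 5]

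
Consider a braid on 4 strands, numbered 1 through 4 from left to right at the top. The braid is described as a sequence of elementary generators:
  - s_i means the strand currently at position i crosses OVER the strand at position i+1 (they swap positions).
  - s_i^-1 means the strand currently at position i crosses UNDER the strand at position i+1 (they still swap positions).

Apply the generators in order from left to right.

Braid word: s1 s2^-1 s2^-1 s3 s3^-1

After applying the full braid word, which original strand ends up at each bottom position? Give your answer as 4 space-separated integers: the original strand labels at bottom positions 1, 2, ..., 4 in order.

Gen 1 (s1): strand 1 crosses over strand 2. Perm now: [2 1 3 4]
Gen 2 (s2^-1): strand 1 crosses under strand 3. Perm now: [2 3 1 4]
Gen 3 (s2^-1): strand 3 crosses under strand 1. Perm now: [2 1 3 4]
Gen 4 (s3): strand 3 crosses over strand 4. Perm now: [2 1 4 3]
Gen 5 (s3^-1): strand 4 crosses under strand 3. Perm now: [2 1 3 4]

Answer: 2 1 3 4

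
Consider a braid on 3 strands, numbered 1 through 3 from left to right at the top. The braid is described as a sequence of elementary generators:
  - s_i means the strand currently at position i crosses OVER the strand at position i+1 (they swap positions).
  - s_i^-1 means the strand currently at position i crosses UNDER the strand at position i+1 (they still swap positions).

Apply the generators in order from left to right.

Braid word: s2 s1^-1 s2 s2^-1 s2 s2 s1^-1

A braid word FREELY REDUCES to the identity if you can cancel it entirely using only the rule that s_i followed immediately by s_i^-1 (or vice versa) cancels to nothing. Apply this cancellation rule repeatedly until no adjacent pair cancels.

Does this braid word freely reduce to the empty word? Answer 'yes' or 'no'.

Gen 1 (s2): push. Stack: [s2]
Gen 2 (s1^-1): push. Stack: [s2 s1^-1]
Gen 3 (s2): push. Stack: [s2 s1^-1 s2]
Gen 4 (s2^-1): cancels prior s2. Stack: [s2 s1^-1]
Gen 5 (s2): push. Stack: [s2 s1^-1 s2]
Gen 6 (s2): push. Stack: [s2 s1^-1 s2 s2]
Gen 7 (s1^-1): push. Stack: [s2 s1^-1 s2 s2 s1^-1]
Reduced word: s2 s1^-1 s2 s2 s1^-1

Answer: no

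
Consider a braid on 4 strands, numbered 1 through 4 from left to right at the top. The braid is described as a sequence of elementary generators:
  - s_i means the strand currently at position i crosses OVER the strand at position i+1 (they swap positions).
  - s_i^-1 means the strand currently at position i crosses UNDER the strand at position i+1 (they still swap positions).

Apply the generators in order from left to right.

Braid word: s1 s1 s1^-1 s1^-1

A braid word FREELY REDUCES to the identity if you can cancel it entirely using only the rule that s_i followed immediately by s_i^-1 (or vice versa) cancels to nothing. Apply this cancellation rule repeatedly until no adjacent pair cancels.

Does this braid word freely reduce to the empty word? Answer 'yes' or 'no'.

Gen 1 (s1): push. Stack: [s1]
Gen 2 (s1): push. Stack: [s1 s1]
Gen 3 (s1^-1): cancels prior s1. Stack: [s1]
Gen 4 (s1^-1): cancels prior s1. Stack: []
Reduced word: (empty)

Answer: yes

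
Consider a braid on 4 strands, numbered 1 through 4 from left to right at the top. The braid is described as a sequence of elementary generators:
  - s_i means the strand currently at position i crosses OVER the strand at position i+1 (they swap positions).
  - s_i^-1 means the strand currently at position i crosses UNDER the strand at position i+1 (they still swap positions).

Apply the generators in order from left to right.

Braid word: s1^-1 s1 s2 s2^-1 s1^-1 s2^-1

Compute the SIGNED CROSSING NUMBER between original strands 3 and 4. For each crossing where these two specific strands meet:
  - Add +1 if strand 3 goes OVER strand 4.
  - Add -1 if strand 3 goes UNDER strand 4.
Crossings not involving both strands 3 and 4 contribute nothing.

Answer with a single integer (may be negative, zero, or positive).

Answer: 0

Derivation:
Gen 1: crossing 1x2. Both 3&4? no. Sum: 0
Gen 2: crossing 2x1. Both 3&4? no. Sum: 0
Gen 3: crossing 2x3. Both 3&4? no. Sum: 0
Gen 4: crossing 3x2. Both 3&4? no. Sum: 0
Gen 5: crossing 1x2. Both 3&4? no. Sum: 0
Gen 6: crossing 1x3. Both 3&4? no. Sum: 0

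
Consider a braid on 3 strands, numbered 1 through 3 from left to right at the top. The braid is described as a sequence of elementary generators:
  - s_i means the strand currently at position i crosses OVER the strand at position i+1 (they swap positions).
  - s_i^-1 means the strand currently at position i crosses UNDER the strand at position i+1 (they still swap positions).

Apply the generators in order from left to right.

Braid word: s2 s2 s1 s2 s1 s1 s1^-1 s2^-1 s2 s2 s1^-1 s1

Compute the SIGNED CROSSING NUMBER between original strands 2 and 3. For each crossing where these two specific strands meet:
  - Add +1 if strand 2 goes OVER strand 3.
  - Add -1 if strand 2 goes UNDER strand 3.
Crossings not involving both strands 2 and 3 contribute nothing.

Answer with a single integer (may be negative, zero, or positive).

Gen 1: 2 over 3. Both 2&3? yes. Contrib: +1. Sum: 1
Gen 2: 3 over 2. Both 2&3? yes. Contrib: -1. Sum: 0
Gen 3: crossing 1x2. Both 2&3? no. Sum: 0
Gen 4: crossing 1x3. Both 2&3? no. Sum: 0
Gen 5: 2 over 3. Both 2&3? yes. Contrib: +1. Sum: 1
Gen 6: 3 over 2. Both 2&3? yes. Contrib: -1. Sum: 0
Gen 7: 2 under 3. Both 2&3? yes. Contrib: -1. Sum: -1
Gen 8: crossing 2x1. Both 2&3? no. Sum: -1
Gen 9: crossing 1x2. Both 2&3? no. Sum: -1
Gen 10: crossing 2x1. Both 2&3? no. Sum: -1
Gen 11: crossing 3x1. Both 2&3? no. Sum: -1
Gen 12: crossing 1x3. Both 2&3? no. Sum: -1

Answer: -1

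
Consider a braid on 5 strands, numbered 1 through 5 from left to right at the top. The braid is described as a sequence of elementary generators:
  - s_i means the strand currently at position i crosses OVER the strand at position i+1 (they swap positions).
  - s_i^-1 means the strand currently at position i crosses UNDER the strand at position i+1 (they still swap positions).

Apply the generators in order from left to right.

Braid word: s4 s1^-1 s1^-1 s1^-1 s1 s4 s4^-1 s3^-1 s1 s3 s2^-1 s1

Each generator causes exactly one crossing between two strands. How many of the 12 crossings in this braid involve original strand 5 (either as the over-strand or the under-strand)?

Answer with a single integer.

Gen 1: crossing 4x5. Involves strand 5? yes. Count so far: 1
Gen 2: crossing 1x2. Involves strand 5? no. Count so far: 1
Gen 3: crossing 2x1. Involves strand 5? no. Count so far: 1
Gen 4: crossing 1x2. Involves strand 5? no. Count so far: 1
Gen 5: crossing 2x1. Involves strand 5? no. Count so far: 1
Gen 6: crossing 5x4. Involves strand 5? yes. Count so far: 2
Gen 7: crossing 4x5. Involves strand 5? yes. Count so far: 3
Gen 8: crossing 3x5. Involves strand 5? yes. Count so far: 4
Gen 9: crossing 1x2. Involves strand 5? no. Count so far: 4
Gen 10: crossing 5x3. Involves strand 5? yes. Count so far: 5
Gen 11: crossing 1x3. Involves strand 5? no. Count so far: 5
Gen 12: crossing 2x3. Involves strand 5? no. Count so far: 5

Answer: 5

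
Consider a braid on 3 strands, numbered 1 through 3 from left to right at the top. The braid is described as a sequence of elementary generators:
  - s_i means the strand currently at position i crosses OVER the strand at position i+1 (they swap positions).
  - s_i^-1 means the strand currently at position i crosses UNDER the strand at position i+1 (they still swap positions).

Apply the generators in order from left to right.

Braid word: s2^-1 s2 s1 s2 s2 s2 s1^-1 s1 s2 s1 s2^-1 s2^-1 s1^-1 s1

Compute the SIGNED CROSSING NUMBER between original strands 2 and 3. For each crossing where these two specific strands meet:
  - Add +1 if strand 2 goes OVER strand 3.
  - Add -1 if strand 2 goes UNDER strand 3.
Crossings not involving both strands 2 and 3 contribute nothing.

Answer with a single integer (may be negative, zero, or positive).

Gen 1: 2 under 3. Both 2&3? yes. Contrib: -1. Sum: -1
Gen 2: 3 over 2. Both 2&3? yes. Contrib: -1. Sum: -2
Gen 3: crossing 1x2. Both 2&3? no. Sum: -2
Gen 4: crossing 1x3. Both 2&3? no. Sum: -2
Gen 5: crossing 3x1. Both 2&3? no. Sum: -2
Gen 6: crossing 1x3. Both 2&3? no. Sum: -2
Gen 7: 2 under 3. Both 2&3? yes. Contrib: -1. Sum: -3
Gen 8: 3 over 2. Both 2&3? yes. Contrib: -1. Sum: -4
Gen 9: crossing 3x1. Both 2&3? no. Sum: -4
Gen 10: crossing 2x1. Both 2&3? no. Sum: -4
Gen 11: 2 under 3. Both 2&3? yes. Contrib: -1. Sum: -5
Gen 12: 3 under 2. Both 2&3? yes. Contrib: +1. Sum: -4
Gen 13: crossing 1x2. Both 2&3? no. Sum: -4
Gen 14: crossing 2x1. Both 2&3? no. Sum: -4

Answer: -4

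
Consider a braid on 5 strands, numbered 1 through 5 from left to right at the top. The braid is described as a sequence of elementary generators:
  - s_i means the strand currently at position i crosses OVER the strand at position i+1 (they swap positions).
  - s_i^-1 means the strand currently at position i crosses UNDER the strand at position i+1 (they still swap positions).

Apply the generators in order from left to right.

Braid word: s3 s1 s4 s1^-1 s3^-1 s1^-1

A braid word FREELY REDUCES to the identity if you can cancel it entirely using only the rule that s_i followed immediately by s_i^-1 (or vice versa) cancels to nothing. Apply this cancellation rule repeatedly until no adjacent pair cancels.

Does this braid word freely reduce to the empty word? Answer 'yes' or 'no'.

Answer: no

Derivation:
Gen 1 (s3): push. Stack: [s3]
Gen 2 (s1): push. Stack: [s3 s1]
Gen 3 (s4): push. Stack: [s3 s1 s4]
Gen 4 (s1^-1): push. Stack: [s3 s1 s4 s1^-1]
Gen 5 (s3^-1): push. Stack: [s3 s1 s4 s1^-1 s3^-1]
Gen 6 (s1^-1): push. Stack: [s3 s1 s4 s1^-1 s3^-1 s1^-1]
Reduced word: s3 s1 s4 s1^-1 s3^-1 s1^-1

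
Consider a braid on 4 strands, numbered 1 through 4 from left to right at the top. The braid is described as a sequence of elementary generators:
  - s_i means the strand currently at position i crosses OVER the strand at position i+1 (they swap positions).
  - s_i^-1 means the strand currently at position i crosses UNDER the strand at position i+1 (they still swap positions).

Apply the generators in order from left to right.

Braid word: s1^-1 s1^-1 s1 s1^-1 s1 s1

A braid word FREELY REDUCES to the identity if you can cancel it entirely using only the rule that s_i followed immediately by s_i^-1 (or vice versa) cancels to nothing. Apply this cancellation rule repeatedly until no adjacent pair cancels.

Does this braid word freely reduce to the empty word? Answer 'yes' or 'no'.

Answer: yes

Derivation:
Gen 1 (s1^-1): push. Stack: [s1^-1]
Gen 2 (s1^-1): push. Stack: [s1^-1 s1^-1]
Gen 3 (s1): cancels prior s1^-1. Stack: [s1^-1]
Gen 4 (s1^-1): push. Stack: [s1^-1 s1^-1]
Gen 5 (s1): cancels prior s1^-1. Stack: [s1^-1]
Gen 6 (s1): cancels prior s1^-1. Stack: []
Reduced word: (empty)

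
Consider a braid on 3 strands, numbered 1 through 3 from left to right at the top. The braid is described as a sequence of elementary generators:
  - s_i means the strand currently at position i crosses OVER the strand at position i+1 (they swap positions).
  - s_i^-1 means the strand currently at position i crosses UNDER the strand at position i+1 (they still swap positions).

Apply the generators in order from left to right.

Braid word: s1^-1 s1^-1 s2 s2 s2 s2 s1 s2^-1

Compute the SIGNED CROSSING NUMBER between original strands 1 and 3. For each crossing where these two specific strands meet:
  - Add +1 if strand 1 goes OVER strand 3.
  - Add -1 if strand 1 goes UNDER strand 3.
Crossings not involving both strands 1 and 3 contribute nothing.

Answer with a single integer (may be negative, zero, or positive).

Gen 1: crossing 1x2. Both 1&3? no. Sum: 0
Gen 2: crossing 2x1. Both 1&3? no. Sum: 0
Gen 3: crossing 2x3. Both 1&3? no. Sum: 0
Gen 4: crossing 3x2. Both 1&3? no. Sum: 0
Gen 5: crossing 2x3. Both 1&3? no. Sum: 0
Gen 6: crossing 3x2. Both 1&3? no. Sum: 0
Gen 7: crossing 1x2. Both 1&3? no. Sum: 0
Gen 8: 1 under 3. Both 1&3? yes. Contrib: -1. Sum: -1

Answer: -1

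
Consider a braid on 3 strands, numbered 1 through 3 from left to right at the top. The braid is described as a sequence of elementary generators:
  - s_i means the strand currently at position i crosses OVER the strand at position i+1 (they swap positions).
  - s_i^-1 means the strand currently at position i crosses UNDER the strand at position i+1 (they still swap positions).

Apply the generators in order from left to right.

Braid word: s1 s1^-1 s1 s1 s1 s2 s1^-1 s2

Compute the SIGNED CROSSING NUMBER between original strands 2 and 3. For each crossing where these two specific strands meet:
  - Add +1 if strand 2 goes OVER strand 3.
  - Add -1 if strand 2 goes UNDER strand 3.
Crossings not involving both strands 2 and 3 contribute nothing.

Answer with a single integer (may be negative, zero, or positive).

Answer: -1

Derivation:
Gen 1: crossing 1x2. Both 2&3? no. Sum: 0
Gen 2: crossing 2x1. Both 2&3? no. Sum: 0
Gen 3: crossing 1x2. Both 2&3? no. Sum: 0
Gen 4: crossing 2x1. Both 2&3? no. Sum: 0
Gen 5: crossing 1x2. Both 2&3? no. Sum: 0
Gen 6: crossing 1x3. Both 2&3? no. Sum: 0
Gen 7: 2 under 3. Both 2&3? yes. Contrib: -1. Sum: -1
Gen 8: crossing 2x1. Both 2&3? no. Sum: -1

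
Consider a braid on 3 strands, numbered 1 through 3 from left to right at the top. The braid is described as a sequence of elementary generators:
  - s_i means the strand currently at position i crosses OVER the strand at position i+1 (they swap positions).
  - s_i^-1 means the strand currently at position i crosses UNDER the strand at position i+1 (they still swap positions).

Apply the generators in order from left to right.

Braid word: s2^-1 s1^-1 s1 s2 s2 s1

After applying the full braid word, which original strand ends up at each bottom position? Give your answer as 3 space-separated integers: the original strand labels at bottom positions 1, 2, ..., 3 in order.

Gen 1 (s2^-1): strand 2 crosses under strand 3. Perm now: [1 3 2]
Gen 2 (s1^-1): strand 1 crosses under strand 3. Perm now: [3 1 2]
Gen 3 (s1): strand 3 crosses over strand 1. Perm now: [1 3 2]
Gen 4 (s2): strand 3 crosses over strand 2. Perm now: [1 2 3]
Gen 5 (s2): strand 2 crosses over strand 3. Perm now: [1 3 2]
Gen 6 (s1): strand 1 crosses over strand 3. Perm now: [3 1 2]

Answer: 3 1 2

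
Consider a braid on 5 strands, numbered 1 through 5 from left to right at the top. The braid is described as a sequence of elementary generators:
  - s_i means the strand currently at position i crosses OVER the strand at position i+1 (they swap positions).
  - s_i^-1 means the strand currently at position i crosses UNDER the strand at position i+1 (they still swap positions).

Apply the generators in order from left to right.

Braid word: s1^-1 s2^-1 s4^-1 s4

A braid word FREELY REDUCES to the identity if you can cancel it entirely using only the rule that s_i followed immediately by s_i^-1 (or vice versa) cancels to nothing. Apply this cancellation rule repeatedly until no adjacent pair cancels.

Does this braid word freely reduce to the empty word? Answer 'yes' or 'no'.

Answer: no

Derivation:
Gen 1 (s1^-1): push. Stack: [s1^-1]
Gen 2 (s2^-1): push. Stack: [s1^-1 s2^-1]
Gen 3 (s4^-1): push. Stack: [s1^-1 s2^-1 s4^-1]
Gen 4 (s4): cancels prior s4^-1. Stack: [s1^-1 s2^-1]
Reduced word: s1^-1 s2^-1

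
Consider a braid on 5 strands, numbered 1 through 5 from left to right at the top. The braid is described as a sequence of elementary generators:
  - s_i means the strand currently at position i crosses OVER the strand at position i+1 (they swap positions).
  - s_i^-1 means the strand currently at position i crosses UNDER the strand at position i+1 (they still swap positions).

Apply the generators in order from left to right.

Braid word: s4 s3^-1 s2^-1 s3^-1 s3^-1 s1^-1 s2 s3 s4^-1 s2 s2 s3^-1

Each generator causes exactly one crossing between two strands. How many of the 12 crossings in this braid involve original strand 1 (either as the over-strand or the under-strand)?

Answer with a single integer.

Gen 1: crossing 4x5. Involves strand 1? no. Count so far: 0
Gen 2: crossing 3x5. Involves strand 1? no. Count so far: 0
Gen 3: crossing 2x5. Involves strand 1? no. Count so far: 0
Gen 4: crossing 2x3. Involves strand 1? no. Count so far: 0
Gen 5: crossing 3x2. Involves strand 1? no. Count so far: 0
Gen 6: crossing 1x5. Involves strand 1? yes. Count so far: 1
Gen 7: crossing 1x2. Involves strand 1? yes. Count so far: 2
Gen 8: crossing 1x3. Involves strand 1? yes. Count so far: 3
Gen 9: crossing 1x4. Involves strand 1? yes. Count so far: 4
Gen 10: crossing 2x3. Involves strand 1? no. Count so far: 4
Gen 11: crossing 3x2. Involves strand 1? no. Count so far: 4
Gen 12: crossing 3x4. Involves strand 1? no. Count so far: 4

Answer: 4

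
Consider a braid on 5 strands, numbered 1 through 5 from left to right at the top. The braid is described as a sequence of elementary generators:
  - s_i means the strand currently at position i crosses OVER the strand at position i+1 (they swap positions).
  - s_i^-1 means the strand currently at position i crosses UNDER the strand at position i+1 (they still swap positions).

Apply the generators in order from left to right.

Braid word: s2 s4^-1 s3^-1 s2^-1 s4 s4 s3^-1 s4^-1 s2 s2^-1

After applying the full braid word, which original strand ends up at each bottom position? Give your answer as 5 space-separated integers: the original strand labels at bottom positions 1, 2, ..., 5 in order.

Gen 1 (s2): strand 2 crosses over strand 3. Perm now: [1 3 2 4 5]
Gen 2 (s4^-1): strand 4 crosses under strand 5. Perm now: [1 3 2 5 4]
Gen 3 (s3^-1): strand 2 crosses under strand 5. Perm now: [1 3 5 2 4]
Gen 4 (s2^-1): strand 3 crosses under strand 5. Perm now: [1 5 3 2 4]
Gen 5 (s4): strand 2 crosses over strand 4. Perm now: [1 5 3 4 2]
Gen 6 (s4): strand 4 crosses over strand 2. Perm now: [1 5 3 2 4]
Gen 7 (s3^-1): strand 3 crosses under strand 2. Perm now: [1 5 2 3 4]
Gen 8 (s4^-1): strand 3 crosses under strand 4. Perm now: [1 5 2 4 3]
Gen 9 (s2): strand 5 crosses over strand 2. Perm now: [1 2 5 4 3]
Gen 10 (s2^-1): strand 2 crosses under strand 5. Perm now: [1 5 2 4 3]

Answer: 1 5 2 4 3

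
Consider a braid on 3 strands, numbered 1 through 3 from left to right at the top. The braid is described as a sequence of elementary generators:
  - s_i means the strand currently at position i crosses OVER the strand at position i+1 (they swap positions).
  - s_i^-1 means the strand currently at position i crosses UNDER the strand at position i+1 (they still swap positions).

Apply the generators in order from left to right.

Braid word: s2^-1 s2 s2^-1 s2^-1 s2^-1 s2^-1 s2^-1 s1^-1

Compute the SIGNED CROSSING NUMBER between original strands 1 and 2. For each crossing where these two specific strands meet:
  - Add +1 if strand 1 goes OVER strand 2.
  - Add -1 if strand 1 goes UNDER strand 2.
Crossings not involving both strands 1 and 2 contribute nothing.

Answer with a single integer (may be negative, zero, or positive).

Gen 1: crossing 2x3. Both 1&2? no. Sum: 0
Gen 2: crossing 3x2. Both 1&2? no. Sum: 0
Gen 3: crossing 2x3. Both 1&2? no. Sum: 0
Gen 4: crossing 3x2. Both 1&2? no. Sum: 0
Gen 5: crossing 2x3. Both 1&2? no. Sum: 0
Gen 6: crossing 3x2. Both 1&2? no. Sum: 0
Gen 7: crossing 2x3. Both 1&2? no. Sum: 0
Gen 8: crossing 1x3. Both 1&2? no. Sum: 0

Answer: 0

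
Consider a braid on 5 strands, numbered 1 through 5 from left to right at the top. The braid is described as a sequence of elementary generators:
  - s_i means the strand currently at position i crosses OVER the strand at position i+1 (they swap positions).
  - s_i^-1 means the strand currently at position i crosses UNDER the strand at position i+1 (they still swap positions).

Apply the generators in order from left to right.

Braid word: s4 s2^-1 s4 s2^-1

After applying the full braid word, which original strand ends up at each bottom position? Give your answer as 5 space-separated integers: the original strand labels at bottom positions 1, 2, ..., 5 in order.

Gen 1 (s4): strand 4 crosses over strand 5. Perm now: [1 2 3 5 4]
Gen 2 (s2^-1): strand 2 crosses under strand 3. Perm now: [1 3 2 5 4]
Gen 3 (s4): strand 5 crosses over strand 4. Perm now: [1 3 2 4 5]
Gen 4 (s2^-1): strand 3 crosses under strand 2. Perm now: [1 2 3 4 5]

Answer: 1 2 3 4 5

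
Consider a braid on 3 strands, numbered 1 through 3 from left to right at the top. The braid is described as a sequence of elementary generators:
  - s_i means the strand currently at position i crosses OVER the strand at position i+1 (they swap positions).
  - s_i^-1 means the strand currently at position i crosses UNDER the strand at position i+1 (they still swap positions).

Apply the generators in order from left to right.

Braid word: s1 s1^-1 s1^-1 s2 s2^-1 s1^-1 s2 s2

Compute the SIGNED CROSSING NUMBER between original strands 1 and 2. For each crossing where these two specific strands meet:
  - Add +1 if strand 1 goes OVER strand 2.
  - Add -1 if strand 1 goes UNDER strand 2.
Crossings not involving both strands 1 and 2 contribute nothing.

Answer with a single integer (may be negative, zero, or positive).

Gen 1: 1 over 2. Both 1&2? yes. Contrib: +1. Sum: 1
Gen 2: 2 under 1. Both 1&2? yes. Contrib: +1. Sum: 2
Gen 3: 1 under 2. Both 1&2? yes. Contrib: -1. Sum: 1
Gen 4: crossing 1x3. Both 1&2? no. Sum: 1
Gen 5: crossing 3x1. Both 1&2? no. Sum: 1
Gen 6: 2 under 1. Both 1&2? yes. Contrib: +1. Sum: 2
Gen 7: crossing 2x3. Both 1&2? no. Sum: 2
Gen 8: crossing 3x2. Both 1&2? no. Sum: 2

Answer: 2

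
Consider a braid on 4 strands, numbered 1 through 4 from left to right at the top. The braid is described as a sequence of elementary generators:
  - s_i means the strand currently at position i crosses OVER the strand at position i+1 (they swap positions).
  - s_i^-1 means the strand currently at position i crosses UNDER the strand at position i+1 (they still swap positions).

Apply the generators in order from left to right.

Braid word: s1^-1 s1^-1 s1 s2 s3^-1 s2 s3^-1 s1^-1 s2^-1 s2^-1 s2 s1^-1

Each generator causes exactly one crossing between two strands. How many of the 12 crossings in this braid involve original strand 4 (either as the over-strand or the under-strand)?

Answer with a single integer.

Answer: 4

Derivation:
Gen 1: crossing 1x2. Involves strand 4? no. Count so far: 0
Gen 2: crossing 2x1. Involves strand 4? no. Count so far: 0
Gen 3: crossing 1x2. Involves strand 4? no. Count so far: 0
Gen 4: crossing 1x3. Involves strand 4? no. Count so far: 0
Gen 5: crossing 1x4. Involves strand 4? yes. Count so far: 1
Gen 6: crossing 3x4. Involves strand 4? yes. Count so far: 2
Gen 7: crossing 3x1. Involves strand 4? no. Count so far: 2
Gen 8: crossing 2x4. Involves strand 4? yes. Count so far: 3
Gen 9: crossing 2x1. Involves strand 4? no. Count so far: 3
Gen 10: crossing 1x2. Involves strand 4? no. Count so far: 3
Gen 11: crossing 2x1. Involves strand 4? no. Count so far: 3
Gen 12: crossing 4x1. Involves strand 4? yes. Count so far: 4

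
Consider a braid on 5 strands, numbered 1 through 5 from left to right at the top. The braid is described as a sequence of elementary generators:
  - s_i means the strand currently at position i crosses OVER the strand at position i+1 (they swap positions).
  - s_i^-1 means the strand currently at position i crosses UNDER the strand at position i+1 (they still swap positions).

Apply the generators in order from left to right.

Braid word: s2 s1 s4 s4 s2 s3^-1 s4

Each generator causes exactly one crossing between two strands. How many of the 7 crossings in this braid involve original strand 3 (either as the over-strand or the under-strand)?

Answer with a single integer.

Gen 1: crossing 2x3. Involves strand 3? yes. Count so far: 1
Gen 2: crossing 1x3. Involves strand 3? yes. Count so far: 2
Gen 3: crossing 4x5. Involves strand 3? no. Count so far: 2
Gen 4: crossing 5x4. Involves strand 3? no. Count so far: 2
Gen 5: crossing 1x2. Involves strand 3? no. Count so far: 2
Gen 6: crossing 1x4. Involves strand 3? no. Count so far: 2
Gen 7: crossing 1x5. Involves strand 3? no. Count so far: 2

Answer: 2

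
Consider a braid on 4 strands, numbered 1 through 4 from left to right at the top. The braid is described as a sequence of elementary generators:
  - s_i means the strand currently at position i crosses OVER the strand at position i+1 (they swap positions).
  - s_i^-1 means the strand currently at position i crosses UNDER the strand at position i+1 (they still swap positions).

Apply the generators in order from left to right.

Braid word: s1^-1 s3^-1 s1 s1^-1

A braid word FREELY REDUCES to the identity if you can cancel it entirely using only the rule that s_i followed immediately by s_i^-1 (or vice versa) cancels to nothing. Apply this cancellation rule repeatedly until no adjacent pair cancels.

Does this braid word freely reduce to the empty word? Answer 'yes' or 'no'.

Answer: no

Derivation:
Gen 1 (s1^-1): push. Stack: [s1^-1]
Gen 2 (s3^-1): push. Stack: [s1^-1 s3^-1]
Gen 3 (s1): push. Stack: [s1^-1 s3^-1 s1]
Gen 4 (s1^-1): cancels prior s1. Stack: [s1^-1 s3^-1]
Reduced word: s1^-1 s3^-1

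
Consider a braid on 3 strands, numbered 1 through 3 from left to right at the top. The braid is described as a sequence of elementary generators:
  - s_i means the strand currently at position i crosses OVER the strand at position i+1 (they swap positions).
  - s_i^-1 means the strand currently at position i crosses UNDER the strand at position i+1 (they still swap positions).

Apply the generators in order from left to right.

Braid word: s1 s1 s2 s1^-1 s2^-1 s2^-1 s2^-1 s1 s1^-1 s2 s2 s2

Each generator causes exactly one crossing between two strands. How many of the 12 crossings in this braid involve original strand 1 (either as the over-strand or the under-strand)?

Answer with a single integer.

Answer: 9

Derivation:
Gen 1: crossing 1x2. Involves strand 1? yes. Count so far: 1
Gen 2: crossing 2x1. Involves strand 1? yes. Count so far: 2
Gen 3: crossing 2x3. Involves strand 1? no. Count so far: 2
Gen 4: crossing 1x3. Involves strand 1? yes. Count so far: 3
Gen 5: crossing 1x2. Involves strand 1? yes. Count so far: 4
Gen 6: crossing 2x1. Involves strand 1? yes. Count so far: 5
Gen 7: crossing 1x2. Involves strand 1? yes. Count so far: 6
Gen 8: crossing 3x2. Involves strand 1? no. Count so far: 6
Gen 9: crossing 2x3. Involves strand 1? no. Count so far: 6
Gen 10: crossing 2x1. Involves strand 1? yes. Count so far: 7
Gen 11: crossing 1x2. Involves strand 1? yes. Count so far: 8
Gen 12: crossing 2x1. Involves strand 1? yes. Count so far: 9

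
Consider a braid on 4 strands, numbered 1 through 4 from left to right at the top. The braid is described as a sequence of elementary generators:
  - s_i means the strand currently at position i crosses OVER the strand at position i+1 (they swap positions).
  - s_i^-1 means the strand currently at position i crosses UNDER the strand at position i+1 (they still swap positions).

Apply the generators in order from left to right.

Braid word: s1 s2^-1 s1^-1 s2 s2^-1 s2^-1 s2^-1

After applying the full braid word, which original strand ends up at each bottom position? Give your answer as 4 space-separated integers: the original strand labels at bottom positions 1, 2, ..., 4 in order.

Answer: 3 2 1 4

Derivation:
Gen 1 (s1): strand 1 crosses over strand 2. Perm now: [2 1 3 4]
Gen 2 (s2^-1): strand 1 crosses under strand 3. Perm now: [2 3 1 4]
Gen 3 (s1^-1): strand 2 crosses under strand 3. Perm now: [3 2 1 4]
Gen 4 (s2): strand 2 crosses over strand 1. Perm now: [3 1 2 4]
Gen 5 (s2^-1): strand 1 crosses under strand 2. Perm now: [3 2 1 4]
Gen 6 (s2^-1): strand 2 crosses under strand 1. Perm now: [3 1 2 4]
Gen 7 (s2^-1): strand 1 crosses under strand 2. Perm now: [3 2 1 4]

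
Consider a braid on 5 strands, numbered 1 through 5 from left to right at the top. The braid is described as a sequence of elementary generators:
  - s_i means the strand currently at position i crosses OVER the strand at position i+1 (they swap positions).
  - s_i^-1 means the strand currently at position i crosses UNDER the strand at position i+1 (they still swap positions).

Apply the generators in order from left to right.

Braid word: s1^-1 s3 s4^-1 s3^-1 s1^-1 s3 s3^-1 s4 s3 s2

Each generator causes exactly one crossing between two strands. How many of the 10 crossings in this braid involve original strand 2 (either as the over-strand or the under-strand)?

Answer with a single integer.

Gen 1: crossing 1x2. Involves strand 2? yes. Count so far: 1
Gen 2: crossing 3x4. Involves strand 2? no. Count so far: 1
Gen 3: crossing 3x5. Involves strand 2? no. Count so far: 1
Gen 4: crossing 4x5. Involves strand 2? no. Count so far: 1
Gen 5: crossing 2x1. Involves strand 2? yes. Count so far: 2
Gen 6: crossing 5x4. Involves strand 2? no. Count so far: 2
Gen 7: crossing 4x5. Involves strand 2? no. Count so far: 2
Gen 8: crossing 4x3. Involves strand 2? no. Count so far: 2
Gen 9: crossing 5x3. Involves strand 2? no. Count so far: 2
Gen 10: crossing 2x3. Involves strand 2? yes. Count so far: 3

Answer: 3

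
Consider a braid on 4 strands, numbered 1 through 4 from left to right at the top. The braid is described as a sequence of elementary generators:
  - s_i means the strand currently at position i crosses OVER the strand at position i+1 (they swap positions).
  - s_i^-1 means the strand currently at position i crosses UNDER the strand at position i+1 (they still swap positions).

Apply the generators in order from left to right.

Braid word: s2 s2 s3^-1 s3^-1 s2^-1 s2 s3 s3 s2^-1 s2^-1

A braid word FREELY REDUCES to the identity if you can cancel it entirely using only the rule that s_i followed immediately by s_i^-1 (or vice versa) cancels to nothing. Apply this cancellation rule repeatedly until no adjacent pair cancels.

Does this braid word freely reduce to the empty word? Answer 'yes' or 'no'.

Answer: yes

Derivation:
Gen 1 (s2): push. Stack: [s2]
Gen 2 (s2): push. Stack: [s2 s2]
Gen 3 (s3^-1): push. Stack: [s2 s2 s3^-1]
Gen 4 (s3^-1): push. Stack: [s2 s2 s3^-1 s3^-1]
Gen 5 (s2^-1): push. Stack: [s2 s2 s3^-1 s3^-1 s2^-1]
Gen 6 (s2): cancels prior s2^-1. Stack: [s2 s2 s3^-1 s3^-1]
Gen 7 (s3): cancels prior s3^-1. Stack: [s2 s2 s3^-1]
Gen 8 (s3): cancels prior s3^-1. Stack: [s2 s2]
Gen 9 (s2^-1): cancels prior s2. Stack: [s2]
Gen 10 (s2^-1): cancels prior s2. Stack: []
Reduced word: (empty)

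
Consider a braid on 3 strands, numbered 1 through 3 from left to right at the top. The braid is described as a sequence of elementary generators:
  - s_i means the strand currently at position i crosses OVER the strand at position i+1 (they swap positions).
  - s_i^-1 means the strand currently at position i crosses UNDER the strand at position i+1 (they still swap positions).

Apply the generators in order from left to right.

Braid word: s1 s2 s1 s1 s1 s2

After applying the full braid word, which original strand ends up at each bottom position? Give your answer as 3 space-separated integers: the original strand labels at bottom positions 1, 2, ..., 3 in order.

Gen 1 (s1): strand 1 crosses over strand 2. Perm now: [2 1 3]
Gen 2 (s2): strand 1 crosses over strand 3. Perm now: [2 3 1]
Gen 3 (s1): strand 2 crosses over strand 3. Perm now: [3 2 1]
Gen 4 (s1): strand 3 crosses over strand 2. Perm now: [2 3 1]
Gen 5 (s1): strand 2 crosses over strand 3. Perm now: [3 2 1]
Gen 6 (s2): strand 2 crosses over strand 1. Perm now: [3 1 2]

Answer: 3 1 2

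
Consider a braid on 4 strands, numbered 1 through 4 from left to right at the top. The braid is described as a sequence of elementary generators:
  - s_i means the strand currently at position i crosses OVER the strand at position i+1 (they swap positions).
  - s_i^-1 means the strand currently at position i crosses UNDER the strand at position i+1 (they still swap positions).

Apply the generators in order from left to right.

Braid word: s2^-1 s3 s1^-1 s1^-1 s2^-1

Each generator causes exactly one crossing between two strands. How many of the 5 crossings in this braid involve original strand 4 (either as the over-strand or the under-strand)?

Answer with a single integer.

Gen 1: crossing 2x3. Involves strand 4? no. Count so far: 0
Gen 2: crossing 2x4. Involves strand 4? yes. Count so far: 1
Gen 3: crossing 1x3. Involves strand 4? no. Count so far: 1
Gen 4: crossing 3x1. Involves strand 4? no. Count so far: 1
Gen 5: crossing 3x4. Involves strand 4? yes. Count so far: 2

Answer: 2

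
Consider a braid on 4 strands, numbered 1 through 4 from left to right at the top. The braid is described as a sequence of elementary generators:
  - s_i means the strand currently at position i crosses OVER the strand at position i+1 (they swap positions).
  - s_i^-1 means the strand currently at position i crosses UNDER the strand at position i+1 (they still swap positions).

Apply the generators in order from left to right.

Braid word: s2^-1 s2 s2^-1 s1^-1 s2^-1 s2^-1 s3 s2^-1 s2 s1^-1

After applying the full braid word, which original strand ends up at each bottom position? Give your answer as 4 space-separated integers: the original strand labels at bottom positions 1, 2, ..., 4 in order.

Gen 1 (s2^-1): strand 2 crosses under strand 3. Perm now: [1 3 2 4]
Gen 2 (s2): strand 3 crosses over strand 2. Perm now: [1 2 3 4]
Gen 3 (s2^-1): strand 2 crosses under strand 3. Perm now: [1 3 2 4]
Gen 4 (s1^-1): strand 1 crosses under strand 3. Perm now: [3 1 2 4]
Gen 5 (s2^-1): strand 1 crosses under strand 2. Perm now: [3 2 1 4]
Gen 6 (s2^-1): strand 2 crosses under strand 1. Perm now: [3 1 2 4]
Gen 7 (s3): strand 2 crosses over strand 4. Perm now: [3 1 4 2]
Gen 8 (s2^-1): strand 1 crosses under strand 4. Perm now: [3 4 1 2]
Gen 9 (s2): strand 4 crosses over strand 1. Perm now: [3 1 4 2]
Gen 10 (s1^-1): strand 3 crosses under strand 1. Perm now: [1 3 4 2]

Answer: 1 3 4 2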